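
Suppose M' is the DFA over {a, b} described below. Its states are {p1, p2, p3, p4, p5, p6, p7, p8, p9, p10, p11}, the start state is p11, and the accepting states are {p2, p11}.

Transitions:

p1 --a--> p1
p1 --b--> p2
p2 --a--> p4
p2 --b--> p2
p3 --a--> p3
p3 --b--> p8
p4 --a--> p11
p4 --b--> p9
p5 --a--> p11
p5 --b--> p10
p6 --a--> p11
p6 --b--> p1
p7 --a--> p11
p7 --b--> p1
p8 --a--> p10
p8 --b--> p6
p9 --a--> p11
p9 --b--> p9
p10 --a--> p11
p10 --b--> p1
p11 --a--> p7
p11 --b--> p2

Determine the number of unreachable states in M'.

5

No path from p11 leads to p3, p5, p6, p8, p10; the other 6 states are all reachable.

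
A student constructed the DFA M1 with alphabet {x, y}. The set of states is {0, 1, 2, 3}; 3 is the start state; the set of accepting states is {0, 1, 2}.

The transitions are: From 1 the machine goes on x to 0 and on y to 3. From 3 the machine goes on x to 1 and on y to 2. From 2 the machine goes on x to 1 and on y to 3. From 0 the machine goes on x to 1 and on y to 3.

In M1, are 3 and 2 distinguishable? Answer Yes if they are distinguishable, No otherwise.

Yes

P0 = {0,1,2} | {3}.
No further refinement is possible. Final partition (2 blocks): {0,1,2} | {3}.
3 and 2 end up in different blocks, so they are distinguishable. For instance, the string 'ε' is accepted from only 2.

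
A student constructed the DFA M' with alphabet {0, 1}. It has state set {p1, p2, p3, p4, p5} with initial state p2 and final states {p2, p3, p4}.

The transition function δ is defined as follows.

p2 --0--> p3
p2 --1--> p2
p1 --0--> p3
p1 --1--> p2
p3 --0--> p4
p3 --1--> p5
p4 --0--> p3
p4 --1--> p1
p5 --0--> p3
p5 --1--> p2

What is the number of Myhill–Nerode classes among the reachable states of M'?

3

All states are reachable from the start state.
Start with accepting vs non-accepting: {p2,p3,p4} | {p1,p5}.
On input 1, block {p2,p3,p4} splits into {p3,p4} and {p2}.
The partition is now stable with 3 blocks: {p3,p4} | {p1,p5} | {p2}.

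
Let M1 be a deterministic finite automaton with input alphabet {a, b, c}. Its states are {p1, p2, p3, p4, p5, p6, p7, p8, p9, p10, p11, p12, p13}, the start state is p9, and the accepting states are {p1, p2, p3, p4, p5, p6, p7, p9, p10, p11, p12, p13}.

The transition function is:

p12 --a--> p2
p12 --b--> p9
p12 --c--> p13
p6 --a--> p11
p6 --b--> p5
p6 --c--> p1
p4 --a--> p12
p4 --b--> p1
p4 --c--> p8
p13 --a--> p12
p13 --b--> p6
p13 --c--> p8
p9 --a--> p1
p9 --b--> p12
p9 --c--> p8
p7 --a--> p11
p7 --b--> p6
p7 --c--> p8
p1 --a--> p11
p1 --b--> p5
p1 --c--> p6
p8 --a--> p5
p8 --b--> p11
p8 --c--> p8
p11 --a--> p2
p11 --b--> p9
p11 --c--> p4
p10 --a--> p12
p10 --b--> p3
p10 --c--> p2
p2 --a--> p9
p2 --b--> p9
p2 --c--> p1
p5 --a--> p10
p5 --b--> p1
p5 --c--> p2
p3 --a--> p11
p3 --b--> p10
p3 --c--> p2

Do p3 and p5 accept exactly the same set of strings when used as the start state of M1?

States {p7} cannot be reached from the start state, so discard them.
P0 = {p1,p2,p3,p4,p5,p6,p9,p10,p11,p12,p13} | {p8}.
Refine {p1,p2,p3,p4,p5,p6,p9,p10,p11,p12,p13} on symbol c: members go to different blocks, giving {p1,p2,p3,p5,p6,p10,p11,p12} and {p4,p9,p13}.
On input a, block {p1,p2,p3,p5,p6,p10,p11,p12} splits into {p1,p3,p5,p6,p10,p11,p12} and {p2}.
On input a, block {p1,p3,p5,p6,p10,p11,p12} splits into {p1,p3,p5,p6,p10} and {p11,p12}.
Refine {p1,p3,p5,p6,p10} on symbol a: members go to different blocks, giving {p1,p3,p6,p10} and {p5}.
Split {p1,p3,p6,p10} by δ(·,b) → {p1,p6} and {p3,p10}.
On input a, block {p4,p9,p13} splits into {p4,p13} and {p9}.
Stable partition: {p1,p6} | {p8} | {p4,p13} | {p2} | {p11,p12} | {p5} | {p3,p10} | {p9} — 8 equivalence classes.
p3 and p5 end up in different blocks, so they are distinguishable. For instance, the string 'abc' is accepted from only p5.

No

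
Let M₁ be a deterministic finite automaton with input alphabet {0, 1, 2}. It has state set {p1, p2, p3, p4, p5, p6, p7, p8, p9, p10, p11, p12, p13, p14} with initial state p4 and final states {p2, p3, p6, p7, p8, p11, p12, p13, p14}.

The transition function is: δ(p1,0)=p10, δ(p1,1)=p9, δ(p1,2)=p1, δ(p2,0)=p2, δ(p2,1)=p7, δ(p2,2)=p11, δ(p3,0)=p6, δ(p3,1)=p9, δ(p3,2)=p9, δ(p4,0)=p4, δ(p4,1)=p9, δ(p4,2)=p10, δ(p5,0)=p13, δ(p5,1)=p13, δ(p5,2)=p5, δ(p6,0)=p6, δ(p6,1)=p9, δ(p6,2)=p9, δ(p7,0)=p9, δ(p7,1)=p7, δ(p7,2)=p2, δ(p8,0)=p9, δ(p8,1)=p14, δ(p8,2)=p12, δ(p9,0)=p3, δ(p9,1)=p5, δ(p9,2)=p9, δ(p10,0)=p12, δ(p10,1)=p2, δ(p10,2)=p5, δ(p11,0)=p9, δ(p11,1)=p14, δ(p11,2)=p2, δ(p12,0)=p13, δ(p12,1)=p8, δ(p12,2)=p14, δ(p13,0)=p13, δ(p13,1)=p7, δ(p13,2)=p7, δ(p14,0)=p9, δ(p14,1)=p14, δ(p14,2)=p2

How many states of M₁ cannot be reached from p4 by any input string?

BFS from p4 reaches {p2, p3, p4, p5, p6, p7, p8, p9, p10, p11, p12, p13, p14}; the 1 state(s) p1 are never visited.

1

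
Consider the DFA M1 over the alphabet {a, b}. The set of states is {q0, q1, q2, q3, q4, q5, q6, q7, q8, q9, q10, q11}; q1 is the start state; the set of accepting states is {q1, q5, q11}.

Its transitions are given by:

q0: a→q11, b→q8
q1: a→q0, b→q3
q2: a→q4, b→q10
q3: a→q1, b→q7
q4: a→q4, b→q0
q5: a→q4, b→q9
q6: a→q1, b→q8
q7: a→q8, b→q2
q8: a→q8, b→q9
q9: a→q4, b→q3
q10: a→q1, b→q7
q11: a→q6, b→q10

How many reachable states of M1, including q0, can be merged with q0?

4

States {q5} cannot be reached from the start state, so discard them.
Initial partition by acceptance: {q1,q11} | {q0,q2,q3,q4,q6,q7,q8,q9,q10}.
Refine {q0,q2,q3,q4,q6,q7,q8,q9,q10} on symbol a: members go to different blocks, giving {q2,q4,q7,q8,q9} and {q0,q3,q6,q10}.
Split {q2,q4,q7,q8,q9} by δ(·,b) → {q2,q4,q9} and {q7,q8}.
No further refinement is possible. Final partition (4 blocks): {q1,q11} | {q2,q4,q9} | {q0,q3,q6,q10} | {q7,q8}.
The equivalence class containing q0 is {q0,q3,q6,q10}, of size 4.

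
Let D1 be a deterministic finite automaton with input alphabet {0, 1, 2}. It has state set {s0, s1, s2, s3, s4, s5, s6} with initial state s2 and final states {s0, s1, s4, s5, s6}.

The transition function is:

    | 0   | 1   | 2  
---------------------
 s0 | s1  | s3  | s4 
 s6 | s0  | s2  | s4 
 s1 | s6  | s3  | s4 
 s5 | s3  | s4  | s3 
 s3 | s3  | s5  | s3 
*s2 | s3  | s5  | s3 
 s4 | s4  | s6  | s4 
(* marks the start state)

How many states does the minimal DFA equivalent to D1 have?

Every state is reachable, so we keep all 7.
Start with accepting vs non-accepting: {s0,s1,s4,s5,s6} | {s2,s3}.
On input 0, block {s0,s1,s4,s5,s6} splits into {s0,s1,s4,s6} and {s5}.
Refine {s0,s1,s4,s6} on symbol 1: members go to different blocks, giving {s0,s1,s6} and {s4}.
Stable partition: {s0,s1,s6} | {s2,s3} | {s5} | {s4} — 4 equivalence classes.

4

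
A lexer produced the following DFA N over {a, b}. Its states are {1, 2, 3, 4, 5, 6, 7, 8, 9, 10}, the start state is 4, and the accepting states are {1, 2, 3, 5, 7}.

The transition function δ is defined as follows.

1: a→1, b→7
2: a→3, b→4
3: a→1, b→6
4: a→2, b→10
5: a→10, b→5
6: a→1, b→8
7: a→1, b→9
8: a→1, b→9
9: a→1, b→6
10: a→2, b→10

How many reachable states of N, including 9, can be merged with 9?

3

Reachable states from the start: {1,2,3,4,6,7,8,9,10}. Unreachable: {5} — drop them.
Initial partition by acceptance: {1,2,3,7} | {4,6,8,9,10}.
On input b, block {1,2,3,7} splits into {2,3,7} and {1}.
Split {2,3,7} by δ(·,a) → {3,7} and {2}.
Split {4,6,8,9,10} by δ(·,a) → {6,8,9} and {4,10}.
The partition is now stable with 5 blocks: {3,7} | {6,8,9} | {1} | {2} | {4,10}.
State 9 belongs to the block {6,8,9}, which has 3 states.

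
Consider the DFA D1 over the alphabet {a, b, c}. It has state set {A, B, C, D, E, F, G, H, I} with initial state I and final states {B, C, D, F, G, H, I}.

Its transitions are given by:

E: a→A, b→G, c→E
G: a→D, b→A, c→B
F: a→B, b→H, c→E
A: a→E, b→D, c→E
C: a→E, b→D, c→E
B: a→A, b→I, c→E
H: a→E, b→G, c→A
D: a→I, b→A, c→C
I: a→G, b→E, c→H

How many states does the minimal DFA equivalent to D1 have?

3

Reachable states from the start: {A,B,C,D,E,G,H,I}. Unreachable: {F} — drop them.
P0 = {B,C,D,G,H,I} | {A,E}.
Refine {B,C,D,G,H,I} on symbol a: members go to different blocks, giving {B,C,H} and {D,G,I}.
The partition is now stable with 3 blocks: {B,C,H} | {A,E} | {D,G,I}.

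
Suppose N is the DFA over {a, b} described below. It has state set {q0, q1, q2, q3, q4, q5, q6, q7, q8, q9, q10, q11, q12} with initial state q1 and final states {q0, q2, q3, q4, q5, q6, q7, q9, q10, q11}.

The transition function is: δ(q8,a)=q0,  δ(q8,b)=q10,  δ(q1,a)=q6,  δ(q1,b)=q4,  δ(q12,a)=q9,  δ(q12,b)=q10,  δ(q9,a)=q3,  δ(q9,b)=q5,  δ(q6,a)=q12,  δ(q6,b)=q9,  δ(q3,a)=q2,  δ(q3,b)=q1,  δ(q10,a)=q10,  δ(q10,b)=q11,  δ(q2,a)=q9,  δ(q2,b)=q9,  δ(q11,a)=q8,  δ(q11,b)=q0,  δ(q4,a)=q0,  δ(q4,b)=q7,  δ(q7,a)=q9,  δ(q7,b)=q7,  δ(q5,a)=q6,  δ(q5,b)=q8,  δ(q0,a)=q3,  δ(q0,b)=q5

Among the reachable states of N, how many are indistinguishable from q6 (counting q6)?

Start with accepting vs non-accepting: {q0,q2,q3,q4,q5,q6,q7,q9,q10,q11} | {q1,q8,q12}.
Split {q0,q2,q3,q4,q5,q6,q7,q9,q10,q11} by δ(·,a) → {q0,q2,q3,q4,q5,q7,q9,q10} and {q6,q11}.
Refine {q0,q2,q3,q4,q5,q7,q9,q10} on symbol a: members go to different blocks, giving {q0,q2,q3,q4,q7,q9,q10} and {q5}.
On input b, block {q0,q2,q3,q4,q7,q9,q10} splits into {q2,q4,q7} and {q0,q9} and {q3} and {q10}.
Refine {q2,q4,q7} on symbol b: members go to different blocks, giving {q4,q7} and {q2}.
On input a, block {q1,q8,q12} splits into {q8,q12} and {q1}.
No further refinement is possible. Final partition (9 blocks): {q4,q7} | {q8,q12} | {q6,q11} | {q5} | {q0,q9} | {q3} | {q10} | {q2} | {q1}.
The equivalence class containing q6 is {q6,q11}, of size 2.

2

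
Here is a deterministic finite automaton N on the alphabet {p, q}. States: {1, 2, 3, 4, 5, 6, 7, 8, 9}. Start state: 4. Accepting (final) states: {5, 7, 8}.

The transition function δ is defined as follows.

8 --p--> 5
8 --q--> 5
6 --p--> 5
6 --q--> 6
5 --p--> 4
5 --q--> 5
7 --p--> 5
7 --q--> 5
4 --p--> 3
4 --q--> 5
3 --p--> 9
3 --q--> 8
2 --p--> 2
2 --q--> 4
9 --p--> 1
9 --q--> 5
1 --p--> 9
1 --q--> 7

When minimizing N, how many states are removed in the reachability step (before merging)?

No path from 4 leads to 2, 6; the other 7 states are all reachable.

2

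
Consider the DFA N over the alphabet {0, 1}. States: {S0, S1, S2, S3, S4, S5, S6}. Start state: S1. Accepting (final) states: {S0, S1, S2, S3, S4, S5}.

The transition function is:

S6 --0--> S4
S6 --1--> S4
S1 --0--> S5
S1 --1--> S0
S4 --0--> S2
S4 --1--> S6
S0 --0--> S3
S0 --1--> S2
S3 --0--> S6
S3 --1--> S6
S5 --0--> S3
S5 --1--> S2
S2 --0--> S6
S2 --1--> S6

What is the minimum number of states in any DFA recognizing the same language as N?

Every state is reachable, so we keep all 7.
P0 = {S0,S1,S2,S3,S4,S5} | {S6}.
Split {S0,S1,S2,S3,S4,S5} by δ(·,0) → {S0,S1,S4,S5} and {S2,S3}.
Refine {S0,S1,S4,S5} on symbol 0: members go to different blocks, giving {S0,S4,S5} and {S1}.
Split {S0,S4,S5} by δ(·,1) → {S0,S5} and {S4}.
Stable partition: {S0,S5} | {S6} | {S2,S3} | {S1} | {S4} — 5 equivalence classes.

5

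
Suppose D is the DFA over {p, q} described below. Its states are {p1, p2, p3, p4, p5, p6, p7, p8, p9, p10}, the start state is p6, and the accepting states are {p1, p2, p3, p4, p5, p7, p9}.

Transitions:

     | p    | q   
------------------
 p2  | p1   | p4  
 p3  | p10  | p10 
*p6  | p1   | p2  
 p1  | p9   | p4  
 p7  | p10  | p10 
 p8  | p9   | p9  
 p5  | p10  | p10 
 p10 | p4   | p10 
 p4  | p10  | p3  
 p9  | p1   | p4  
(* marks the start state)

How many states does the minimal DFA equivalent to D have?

Reachable states from the start: {p1,p2,p3,p4,p6,p9,p10}. Unreachable: {p5,p7,p8} — drop them.
Start with accepting vs non-accepting: {p1,p2,p3,p4,p9} | {p6,p10}.
On input p, block {p1,p2,p3,p4,p9} splits into {p1,p2,p9} and {p3,p4}.
Split {p6,p10} by δ(·,p) → {p6} and {p10}.
Refine {p3,p4} on symbol q: members go to different blocks, giving {p3} and {p4}.
No further refinement is possible. Final partition (5 blocks): {p1,p2,p9} | {p6} | {p3} | {p10} | {p4}.

5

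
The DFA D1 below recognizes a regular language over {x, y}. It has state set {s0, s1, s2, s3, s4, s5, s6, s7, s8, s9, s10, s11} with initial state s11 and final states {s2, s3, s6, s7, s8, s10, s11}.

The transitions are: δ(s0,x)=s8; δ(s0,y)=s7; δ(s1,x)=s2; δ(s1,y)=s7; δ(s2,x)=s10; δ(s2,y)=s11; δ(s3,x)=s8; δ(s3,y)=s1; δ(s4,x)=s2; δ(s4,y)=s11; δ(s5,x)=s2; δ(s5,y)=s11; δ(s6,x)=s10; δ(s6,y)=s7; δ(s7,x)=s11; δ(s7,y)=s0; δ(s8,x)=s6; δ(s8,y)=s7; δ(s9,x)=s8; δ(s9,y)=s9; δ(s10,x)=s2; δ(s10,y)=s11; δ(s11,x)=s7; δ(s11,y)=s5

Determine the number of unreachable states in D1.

No path from s11 leads to s1, s3, s4, s9; the other 8 states are all reachable.

4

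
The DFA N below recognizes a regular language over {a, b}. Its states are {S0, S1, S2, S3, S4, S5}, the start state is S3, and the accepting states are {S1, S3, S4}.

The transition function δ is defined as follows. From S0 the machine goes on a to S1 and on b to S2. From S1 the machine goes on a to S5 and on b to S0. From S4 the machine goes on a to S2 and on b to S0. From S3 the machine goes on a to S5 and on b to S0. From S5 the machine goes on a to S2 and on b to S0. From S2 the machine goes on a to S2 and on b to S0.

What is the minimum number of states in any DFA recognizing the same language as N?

3

States {S4} cannot be reached from the start state, so discard them.
P0 = {S1,S3} | {S0,S2,S5}.
Refine {S0,S2,S5} on symbol a: members go to different blocks, giving {S2,S5} and {S0}.
The partition is now stable with 3 blocks: {S1,S3} | {S2,S5} | {S0}.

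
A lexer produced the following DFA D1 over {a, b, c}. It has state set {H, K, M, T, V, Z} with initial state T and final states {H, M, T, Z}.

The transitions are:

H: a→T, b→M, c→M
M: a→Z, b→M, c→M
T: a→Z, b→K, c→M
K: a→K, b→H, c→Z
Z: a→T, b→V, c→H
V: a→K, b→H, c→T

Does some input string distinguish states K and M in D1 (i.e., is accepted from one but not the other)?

Every state is reachable, so we keep all 6.
Initial partition by acceptance: {H,M,T,Z} | {K,V}.
Split {H,M,T,Z} by δ(·,b) → {H,M} and {T,Z}.
No further refinement is possible. Final partition (3 blocks): {H,M} | {K,V} | {T,Z}.
K and M end up in different blocks, so they are distinguishable. For instance, the string 'ε' is accepted from only M.

Yes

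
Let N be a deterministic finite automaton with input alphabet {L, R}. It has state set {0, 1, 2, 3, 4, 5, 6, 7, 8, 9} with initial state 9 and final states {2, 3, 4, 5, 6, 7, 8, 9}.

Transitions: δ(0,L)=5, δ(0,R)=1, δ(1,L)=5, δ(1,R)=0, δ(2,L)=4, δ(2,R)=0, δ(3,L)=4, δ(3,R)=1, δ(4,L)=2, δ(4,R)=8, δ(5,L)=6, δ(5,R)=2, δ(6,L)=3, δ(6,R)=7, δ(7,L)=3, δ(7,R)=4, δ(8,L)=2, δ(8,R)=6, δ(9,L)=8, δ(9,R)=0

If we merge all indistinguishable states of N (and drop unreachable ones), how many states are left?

Every state is reachable, so we keep all 10.
Initial partition by acceptance: {2,3,4,5,6,7,8,9} | {0,1}.
On input R, block {2,3,4,5,6,7,8,9} splits into {4,5,6,7,8} and {2,3,9}.
Split {4,5,6,7,8} by δ(·,L) → {4,6,7,8} and {5}.
No further refinement is possible. Final partition (4 blocks): {4,6,7,8} | {0,1} | {2,3,9} | {5}.

4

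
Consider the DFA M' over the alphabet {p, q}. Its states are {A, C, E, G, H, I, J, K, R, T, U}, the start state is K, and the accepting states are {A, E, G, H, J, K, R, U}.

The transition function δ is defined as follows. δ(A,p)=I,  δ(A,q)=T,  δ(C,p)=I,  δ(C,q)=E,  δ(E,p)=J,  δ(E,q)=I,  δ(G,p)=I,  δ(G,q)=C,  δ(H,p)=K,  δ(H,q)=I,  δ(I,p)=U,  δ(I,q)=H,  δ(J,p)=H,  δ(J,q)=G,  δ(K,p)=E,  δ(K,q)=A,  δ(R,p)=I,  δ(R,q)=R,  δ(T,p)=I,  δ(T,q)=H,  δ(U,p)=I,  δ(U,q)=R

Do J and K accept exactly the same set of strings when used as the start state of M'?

P0 = {A,E,G,H,J,K,R,U} | {C,I,T}.
Refine {A,E,G,H,J,K,R,U} on symbol p: members go to different blocks, giving {A,G,R,U} and {E,H,J,K}.
Refine {A,G,R,U} on symbol q: members go to different blocks, giving {A,G} and {R,U}.
Split {C,I,T} by δ(·,p) → {C,T} and {I}.
Refine {E,H,J,K} on symbol q: members go to different blocks, giving {J,K} and {E,H}.
The partition is now stable with 6 blocks: {A,G} | {C,T} | {J,K} | {R,U} | {I} | {E,H}.
J and K lie in the same block of the stable partition, so they are equivalent — no string distinguishes them.

Yes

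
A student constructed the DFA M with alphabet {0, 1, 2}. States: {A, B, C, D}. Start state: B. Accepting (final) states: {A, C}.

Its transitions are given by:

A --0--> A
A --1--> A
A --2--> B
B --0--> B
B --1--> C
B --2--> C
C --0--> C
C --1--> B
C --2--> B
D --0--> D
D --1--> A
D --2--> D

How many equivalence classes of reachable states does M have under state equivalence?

States {A,D} cannot be reached from the start state, so discard them.
Initial partition by acceptance: {C} | {B}.
Stable partition: {C} | {B} — 2 equivalence classes.

2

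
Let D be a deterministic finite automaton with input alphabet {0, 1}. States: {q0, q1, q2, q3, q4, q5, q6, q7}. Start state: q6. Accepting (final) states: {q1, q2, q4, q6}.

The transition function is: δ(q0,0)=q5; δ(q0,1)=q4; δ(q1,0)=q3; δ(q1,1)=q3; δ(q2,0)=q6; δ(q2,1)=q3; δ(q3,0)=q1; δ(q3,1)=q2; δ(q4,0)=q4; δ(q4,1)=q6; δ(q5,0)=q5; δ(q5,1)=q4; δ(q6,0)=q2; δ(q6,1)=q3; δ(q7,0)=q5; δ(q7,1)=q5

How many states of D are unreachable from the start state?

No path from q6 leads to q0, q4, q5, q7; the other 4 states are all reachable.

4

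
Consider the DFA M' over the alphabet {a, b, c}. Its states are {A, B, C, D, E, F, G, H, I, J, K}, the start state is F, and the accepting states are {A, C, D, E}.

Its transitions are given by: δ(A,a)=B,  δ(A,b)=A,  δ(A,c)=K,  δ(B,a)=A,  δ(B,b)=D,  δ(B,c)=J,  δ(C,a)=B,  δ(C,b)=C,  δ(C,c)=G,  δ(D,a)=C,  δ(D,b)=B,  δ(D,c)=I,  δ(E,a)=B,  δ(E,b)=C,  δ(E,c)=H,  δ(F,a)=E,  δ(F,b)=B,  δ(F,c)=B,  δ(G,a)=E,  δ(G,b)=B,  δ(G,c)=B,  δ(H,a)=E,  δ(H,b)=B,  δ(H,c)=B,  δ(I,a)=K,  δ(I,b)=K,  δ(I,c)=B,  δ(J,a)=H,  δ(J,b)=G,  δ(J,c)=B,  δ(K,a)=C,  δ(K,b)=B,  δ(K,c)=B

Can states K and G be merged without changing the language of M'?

Yes

All states are reachable from the start state.
Initial partition by acceptance: {A,C,D,E} | {B,F,G,H,I,J,K}.
Refine {A,C,D,E} on symbol a: members go to different blocks, giving {A,C,E} and {D}.
On input a, block {B,F,G,H,I,J,K} splits into {B,F,G,H,K} and {I,J}.
On input b, block {B,F,G,H,K} splits into {F,G,H,K} and {B}.
No further refinement is possible. Final partition (5 blocks): {A,C,E} | {F,G,H,K} | {D} | {I,J} | {B}.
K and G lie in the same block of the stable partition, so they are equivalent — no string distinguishes them.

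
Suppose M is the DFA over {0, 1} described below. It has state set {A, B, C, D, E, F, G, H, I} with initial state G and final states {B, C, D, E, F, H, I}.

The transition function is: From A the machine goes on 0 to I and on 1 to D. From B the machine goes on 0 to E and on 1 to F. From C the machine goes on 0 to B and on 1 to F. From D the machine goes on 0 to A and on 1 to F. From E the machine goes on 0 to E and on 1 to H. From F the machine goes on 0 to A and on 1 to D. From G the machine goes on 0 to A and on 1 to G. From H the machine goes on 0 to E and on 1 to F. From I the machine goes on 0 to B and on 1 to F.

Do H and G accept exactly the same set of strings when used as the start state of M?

No

First remove the unreachable states {C}; 8 states remain.
P0 = {B,D,E,F,H,I} | {A,G}.
Refine {B,D,E,F,H,I} on symbol 0: members go to different blocks, giving {B,E,H,I} and {D,F}.
Split {B,E,H,I} by δ(·,1) → {B,H,I} and {E}.
On input 0, block {B,H,I} splits into {B,H} and {I}.
Refine {A,G} on symbol 0: members go to different blocks, giving {A} and {G}.
The partition is now stable with 6 blocks: {B,H} | {A} | {D,F} | {E} | {I} | {G}.
H and G end up in different blocks, so they are distinguishable. For instance, the string 'ε' is accepted from only H.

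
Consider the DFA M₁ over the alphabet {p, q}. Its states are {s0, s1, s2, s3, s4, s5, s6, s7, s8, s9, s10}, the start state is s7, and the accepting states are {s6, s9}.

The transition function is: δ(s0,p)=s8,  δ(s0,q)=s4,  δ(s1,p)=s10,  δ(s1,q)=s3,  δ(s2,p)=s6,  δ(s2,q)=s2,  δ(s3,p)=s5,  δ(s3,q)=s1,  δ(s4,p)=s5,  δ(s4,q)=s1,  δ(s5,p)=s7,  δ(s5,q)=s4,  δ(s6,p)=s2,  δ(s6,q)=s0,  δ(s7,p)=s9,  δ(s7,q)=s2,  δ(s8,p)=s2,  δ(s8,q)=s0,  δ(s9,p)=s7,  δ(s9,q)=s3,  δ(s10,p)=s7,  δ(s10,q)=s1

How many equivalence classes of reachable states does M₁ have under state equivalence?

4

All states are reachable from the start state.
Start with accepting vs non-accepting: {s6,s9} | {s0,s1,s2,s3,s4,s5,s7,s8,s10}.
Refine {s0,s1,s2,s3,s4,s5,s7,s8,s10} on symbol p: members go to different blocks, giving {s0,s1,s3,s4,s5,s8,s10} and {s2,s7}.
Split {s0,s1,s3,s4,s5,s8,s10} by δ(·,p) → {s0,s1,s3,s4} and {s5,s8,s10}.
No further refinement is possible. Final partition (4 blocks): {s6,s9} | {s0,s1,s3,s4} | {s2,s7} | {s5,s8,s10}.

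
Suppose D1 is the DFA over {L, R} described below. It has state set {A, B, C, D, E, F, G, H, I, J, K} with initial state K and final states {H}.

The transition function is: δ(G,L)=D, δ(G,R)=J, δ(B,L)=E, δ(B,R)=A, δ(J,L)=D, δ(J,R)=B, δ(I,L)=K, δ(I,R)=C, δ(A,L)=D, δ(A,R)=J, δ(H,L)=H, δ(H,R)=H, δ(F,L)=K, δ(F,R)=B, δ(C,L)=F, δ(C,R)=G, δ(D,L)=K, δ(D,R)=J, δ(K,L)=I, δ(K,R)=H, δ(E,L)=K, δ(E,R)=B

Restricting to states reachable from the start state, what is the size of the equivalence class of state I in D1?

4

Every state is reachable, so we keep all 11.
Start with accepting vs non-accepting: {H} | {A,B,C,D,E,F,G,I,J,K}.
Split {A,B,C,D,E,F,G,I,J,K} by δ(·,R) → {A,B,C,D,E,F,G,I,J} and {K}.
Split {A,B,C,D,E,F,G,I,J} by δ(·,L) → {A,B,C,G,J} and {D,E,F,I}.
No further refinement is possible. Final partition (4 blocks): {H} | {A,B,C,G,J} | {K} | {D,E,F,I}.
State I belongs to the block {D,E,F,I}, which has 4 states.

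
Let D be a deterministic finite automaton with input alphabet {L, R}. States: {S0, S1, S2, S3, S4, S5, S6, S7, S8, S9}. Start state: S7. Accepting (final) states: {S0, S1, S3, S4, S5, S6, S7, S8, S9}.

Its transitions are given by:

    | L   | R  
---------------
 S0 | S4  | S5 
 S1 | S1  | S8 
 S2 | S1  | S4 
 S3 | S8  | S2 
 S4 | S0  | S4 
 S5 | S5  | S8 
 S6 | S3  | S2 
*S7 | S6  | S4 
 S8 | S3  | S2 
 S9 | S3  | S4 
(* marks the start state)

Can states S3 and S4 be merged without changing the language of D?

First remove the unreachable states {S9}; 9 states remain.
P0 = {S0,S1,S3,S4,S5,S6,S7,S8} | {S2}.
Split {S0,S1,S3,S4,S5,S6,S7,S8} by δ(·,R) → {S0,S1,S4,S5,S7} and {S3,S6,S8}.
Split {S0,S1,S4,S5,S7} by δ(·,L) → {S0,S1,S4,S5} and {S7}.
On input R, block {S0,S1,S4,S5} splits into {S0,S4} and {S1,S5}.
Refine {S0,S4} on symbol R: members go to different blocks, giving {S0} and {S4}.
Stable partition: {S0} | {S2} | {S3,S6,S8} | {S7} | {S1,S5} | {S4} — 6 equivalence classes.
S3 and S4 end up in different blocks, so they are distinguishable. For instance, the string 'R' is accepted from only S4.

No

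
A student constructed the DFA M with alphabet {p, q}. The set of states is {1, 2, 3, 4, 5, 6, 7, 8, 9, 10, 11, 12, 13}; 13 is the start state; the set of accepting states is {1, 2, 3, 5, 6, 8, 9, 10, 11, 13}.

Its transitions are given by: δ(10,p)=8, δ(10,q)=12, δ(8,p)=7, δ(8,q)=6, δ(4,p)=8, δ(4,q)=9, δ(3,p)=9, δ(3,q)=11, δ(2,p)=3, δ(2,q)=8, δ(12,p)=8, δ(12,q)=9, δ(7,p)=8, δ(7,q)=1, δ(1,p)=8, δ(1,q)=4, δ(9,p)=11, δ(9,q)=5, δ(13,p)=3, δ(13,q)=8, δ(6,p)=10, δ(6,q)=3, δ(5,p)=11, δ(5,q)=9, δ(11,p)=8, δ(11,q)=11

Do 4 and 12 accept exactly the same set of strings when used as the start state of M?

Yes

Reachable states from the start: {1,3,4,5,6,7,8,9,10,11,12,13}. Unreachable: {2} — drop them.
Initial partition by acceptance: {1,3,5,6,8,9,10,11,13} | {4,7,12}.
On input p, block {1,3,5,6,8,9,10,11,13} splits into {1,3,5,6,9,10,11,13} and {8}.
Split {1,3,5,6,9,10,11,13} by δ(·,p) → {3,5,6,9,13} and {1,10,11}.
Refine {3,5,6,9,13} on symbol p: members go to different blocks, giving {5,6,9} and {3,13}.
On input q, block {5,6,9} splits into {5,9} and {6}.
On input q, block {4,7,12} splits into {4,12} and {7}.
Split {1,10,11} by δ(·,q) → {1,10} and {11}.
Refine {3,13} on symbol p: members go to different blocks, giving {3} and {13}.
The partition is now stable with 9 blocks: {5,9} | {4,12} | {8} | {1,10} | {3} | {6} | {7} | {11} | {13}.
4 and 12 lie in the same block of the stable partition, so they are equivalent — no string distinguishes them.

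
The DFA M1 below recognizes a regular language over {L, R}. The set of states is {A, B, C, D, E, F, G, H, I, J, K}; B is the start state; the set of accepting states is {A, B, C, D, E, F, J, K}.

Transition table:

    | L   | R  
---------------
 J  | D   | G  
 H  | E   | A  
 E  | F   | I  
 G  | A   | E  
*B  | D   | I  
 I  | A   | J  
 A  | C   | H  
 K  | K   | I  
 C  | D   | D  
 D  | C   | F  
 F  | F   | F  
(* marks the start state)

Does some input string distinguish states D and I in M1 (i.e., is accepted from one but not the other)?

First remove the unreachable states {K}; 10 states remain.
P0 = {A,B,C,D,E,F,J} | {G,H,I}.
Refine {A,B,C,D,E,F,J} on symbol R: members go to different blocks, giving {A,B,E,J} and {C,D,F}.
The partition is now stable with 3 blocks: {A,B,E,J} | {G,H,I} | {C,D,F}.
D and I end up in different blocks, so they are distinguishable. For instance, the string 'ε' is accepted from only D.

Yes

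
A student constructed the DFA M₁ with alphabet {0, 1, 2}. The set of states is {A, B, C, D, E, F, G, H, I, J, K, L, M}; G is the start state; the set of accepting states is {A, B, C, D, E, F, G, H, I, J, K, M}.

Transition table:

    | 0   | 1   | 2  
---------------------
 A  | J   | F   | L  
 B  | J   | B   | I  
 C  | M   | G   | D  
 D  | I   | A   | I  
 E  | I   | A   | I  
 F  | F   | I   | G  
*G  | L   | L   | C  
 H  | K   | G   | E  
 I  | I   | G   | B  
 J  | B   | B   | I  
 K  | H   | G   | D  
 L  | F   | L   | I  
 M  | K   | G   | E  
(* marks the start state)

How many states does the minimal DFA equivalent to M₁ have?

8

Every state is reachable, so we keep all 13.
Initial partition by acceptance: {A,B,C,D,E,F,G,H,I,J,K,M} | {L}.
Split {A,B,C,D,E,F,G,H,I,J,K,M} by δ(·,0) → {A,B,C,D,E,F,H,I,J,K,M} and {G}.
Split {A,B,C,D,E,F,H,I,J,K,M} by δ(·,1) → {A,B,D,E,F,J} and {C,H,I,K,M}.
Refine {A,B,D,E,F,J} on symbol 0: members go to different blocks, giving {A,B,F,J} and {D,E}.
Split {A,B,F,J} by δ(·,1) → {A,B,J} and {F}.
On input 1, block {A,B,J} splits into {B,J} and {A}.
On input 2, block {C,H,I,K,M} splits into {C,H,K,M} and {I}.
No further refinement is possible. Final partition (8 blocks): {B,J} | {L} | {G} | {C,H,K,M} | {D,E} | {F} | {A} | {I}.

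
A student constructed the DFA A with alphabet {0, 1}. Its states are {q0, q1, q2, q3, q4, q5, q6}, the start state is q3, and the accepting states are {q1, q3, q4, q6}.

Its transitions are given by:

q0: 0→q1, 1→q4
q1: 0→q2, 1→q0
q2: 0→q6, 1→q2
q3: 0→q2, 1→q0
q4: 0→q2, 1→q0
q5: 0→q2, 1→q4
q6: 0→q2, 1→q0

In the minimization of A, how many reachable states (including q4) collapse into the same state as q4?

4

First remove the unreachable states {q5}; 6 states remain.
Start with accepting vs non-accepting: {q1,q3,q4,q6} | {q0,q2}.
Split {q0,q2} by δ(·,1) → {q0} and {q2}.
Stable partition: {q1,q3,q4,q6} | {q0} | {q2} — 3 equivalence classes.
State q4 belongs to the block {q1,q3,q4,q6}, which has 4 states.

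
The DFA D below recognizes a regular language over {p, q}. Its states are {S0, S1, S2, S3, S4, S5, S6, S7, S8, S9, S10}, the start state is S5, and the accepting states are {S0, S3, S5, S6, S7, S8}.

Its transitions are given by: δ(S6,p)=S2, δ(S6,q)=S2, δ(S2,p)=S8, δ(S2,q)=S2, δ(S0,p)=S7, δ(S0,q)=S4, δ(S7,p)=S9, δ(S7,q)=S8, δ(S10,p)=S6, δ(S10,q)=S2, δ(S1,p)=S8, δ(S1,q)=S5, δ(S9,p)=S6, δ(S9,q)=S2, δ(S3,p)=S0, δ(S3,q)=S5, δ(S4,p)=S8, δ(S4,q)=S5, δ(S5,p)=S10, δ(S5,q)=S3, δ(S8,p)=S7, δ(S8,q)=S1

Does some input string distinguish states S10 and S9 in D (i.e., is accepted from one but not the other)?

No

Start with accepting vs non-accepting: {S0,S3,S5,S6,S7,S8} | {S1,S2,S4,S9,S10}.
Refine {S0,S3,S5,S6,S7,S8} on symbol p: members go to different blocks, giving {S0,S3,S8} and {S5,S6,S7}.
Split {S0,S3,S8} by δ(·,p) → {S0,S8} and {S3}.
Refine {S1,S2,S4,S9,S10} on symbol p: members go to different blocks, giving {S1,S2,S4} and {S9,S10}.
On input q, block {S1,S2,S4} splits into {S1,S4} and {S2}.
Refine {S5,S6,S7} on symbol p: members go to different blocks, giving {S5,S7} and {S6}.
Split {S5,S7} by δ(·,q) → {S5} and {S7}.
The partition is now stable with 8 blocks: {S0,S8} | {S1,S4} | {S5} | {S3} | {S9,S10} | {S2} | {S6} | {S7}.
S10 and S9 lie in the same block of the stable partition, so they are equivalent — no string distinguishes them.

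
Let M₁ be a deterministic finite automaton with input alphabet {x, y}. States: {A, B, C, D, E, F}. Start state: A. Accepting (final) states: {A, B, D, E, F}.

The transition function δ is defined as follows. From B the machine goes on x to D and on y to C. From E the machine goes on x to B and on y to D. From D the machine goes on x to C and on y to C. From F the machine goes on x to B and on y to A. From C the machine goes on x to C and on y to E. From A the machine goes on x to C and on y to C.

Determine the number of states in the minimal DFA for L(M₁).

4

First remove the unreachable states {F}; 5 states remain.
Initial partition by acceptance: {A,B,D,E} | {C}.
Refine {A,B,D,E} on symbol x: members go to different blocks, giving {A,D} and {B,E}.
Refine {B,E} on symbol x: members go to different blocks, giving {B} and {E}.
No further refinement is possible. Final partition (4 blocks): {A,D} | {C} | {B} | {E}.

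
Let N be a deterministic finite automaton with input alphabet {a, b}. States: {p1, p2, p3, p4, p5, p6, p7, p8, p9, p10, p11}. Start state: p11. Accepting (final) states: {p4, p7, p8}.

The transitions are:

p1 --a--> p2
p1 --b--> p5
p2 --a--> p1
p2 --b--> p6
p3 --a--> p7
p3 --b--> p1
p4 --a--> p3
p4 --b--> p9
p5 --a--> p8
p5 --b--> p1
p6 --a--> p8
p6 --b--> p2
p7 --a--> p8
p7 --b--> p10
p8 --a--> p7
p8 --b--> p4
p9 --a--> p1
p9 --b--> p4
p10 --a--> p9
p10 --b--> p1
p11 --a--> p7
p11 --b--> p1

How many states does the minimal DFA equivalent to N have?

8

Every state is reachable, so we keep all 11.
Initial partition by acceptance: {p4,p7,p8} | {p1,p2,p3,p5,p6,p9,p10,p11}.
Split {p4,p7,p8} by δ(·,a) → {p7,p8} and {p4}.
Refine {p7,p8} on symbol b: members go to different blocks, giving {p7} and {p8}.
On input a, block {p1,p2,p3,p5,p6,p9,p10,p11} splits into {p1,p2,p9,p10} and {p3,p11} and {p5,p6}.
Refine {p1,p2,p9,p10} on symbol b: members go to different blocks, giving {p1,p2} and {p9} and {p10}.
No further refinement is possible. Final partition (8 blocks): {p7} | {p1,p2} | {p4} | {p8} | {p3,p11} | {p5,p6} | {p9} | {p10}.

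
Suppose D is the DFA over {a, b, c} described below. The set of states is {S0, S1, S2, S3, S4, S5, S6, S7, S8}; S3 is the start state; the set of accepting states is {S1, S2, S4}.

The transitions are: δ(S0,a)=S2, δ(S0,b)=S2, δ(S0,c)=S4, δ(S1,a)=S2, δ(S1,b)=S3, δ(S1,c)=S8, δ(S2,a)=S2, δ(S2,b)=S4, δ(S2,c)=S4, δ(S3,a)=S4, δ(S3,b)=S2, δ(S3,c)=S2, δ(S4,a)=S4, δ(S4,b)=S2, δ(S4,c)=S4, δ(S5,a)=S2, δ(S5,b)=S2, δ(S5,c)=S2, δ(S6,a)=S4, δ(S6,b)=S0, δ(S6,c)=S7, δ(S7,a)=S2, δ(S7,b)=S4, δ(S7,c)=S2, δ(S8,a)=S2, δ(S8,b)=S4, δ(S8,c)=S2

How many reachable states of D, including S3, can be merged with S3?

First remove the unreachable states {S0,S1,S5,S6,S7,S8}; 3 states remain.
Initial partition by acceptance: {S2,S4} | {S3}.
Stable partition: {S2,S4} | {S3} — 2 equivalence classes.
State S3 belongs to the block {S3}, which has 1 states.

1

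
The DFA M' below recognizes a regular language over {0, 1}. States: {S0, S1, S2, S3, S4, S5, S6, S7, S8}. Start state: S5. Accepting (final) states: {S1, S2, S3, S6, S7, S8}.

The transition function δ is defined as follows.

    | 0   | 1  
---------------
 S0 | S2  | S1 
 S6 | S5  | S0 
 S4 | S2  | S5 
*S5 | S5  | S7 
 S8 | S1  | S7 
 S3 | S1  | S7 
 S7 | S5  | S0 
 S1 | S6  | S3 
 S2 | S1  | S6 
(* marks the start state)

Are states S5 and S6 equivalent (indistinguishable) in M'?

States {S4,S8} cannot be reached from the start state, so discard them.
P0 = {S1,S2,S3,S6,S7} | {S0,S5}.
Refine {S1,S2,S3,S6,S7} on symbol 0: members go to different blocks, giving {S1,S2,S3} and {S6,S7}.
Refine {S1,S2,S3} on symbol 0: members go to different blocks, giving {S2,S3} and {S1}.
Refine {S0,S5} on symbol 0: members go to different blocks, giving {S0} and {S5}.
No further refinement is possible. Final partition (5 blocks): {S2,S3} | {S0} | {S6,S7} | {S1} | {S5}.
S5 and S6 end up in different blocks, so they are distinguishable. For instance, the string 'ε' is accepted from only S6.

No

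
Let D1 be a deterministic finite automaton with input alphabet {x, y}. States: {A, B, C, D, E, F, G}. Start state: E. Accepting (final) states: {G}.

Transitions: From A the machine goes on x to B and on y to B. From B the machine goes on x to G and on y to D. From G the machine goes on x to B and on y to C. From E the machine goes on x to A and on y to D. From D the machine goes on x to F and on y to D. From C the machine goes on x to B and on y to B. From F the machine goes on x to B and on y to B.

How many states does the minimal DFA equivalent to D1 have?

4

Every state is reachable, so we keep all 7.
Start with accepting vs non-accepting: {G} | {A,B,C,D,E,F}.
Split {A,B,C,D,E,F} by δ(·,x) → {A,C,D,E,F} and {B}.
On input x, block {A,C,D,E,F} splits into {A,C,F} and {D,E}.
No further refinement is possible. Final partition (4 blocks): {G} | {A,C,F} | {B} | {D,E}.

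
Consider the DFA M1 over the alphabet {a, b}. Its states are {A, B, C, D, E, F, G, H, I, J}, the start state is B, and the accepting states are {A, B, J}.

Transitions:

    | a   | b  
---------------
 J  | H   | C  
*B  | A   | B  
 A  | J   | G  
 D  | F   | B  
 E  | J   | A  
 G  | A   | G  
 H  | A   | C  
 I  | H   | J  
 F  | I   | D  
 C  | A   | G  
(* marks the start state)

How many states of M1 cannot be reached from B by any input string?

4

Starting at B and following transitions, the reachable set is {A, B, C, G, H, J}. That leaves D, E, F, I unreachable — 4 in total.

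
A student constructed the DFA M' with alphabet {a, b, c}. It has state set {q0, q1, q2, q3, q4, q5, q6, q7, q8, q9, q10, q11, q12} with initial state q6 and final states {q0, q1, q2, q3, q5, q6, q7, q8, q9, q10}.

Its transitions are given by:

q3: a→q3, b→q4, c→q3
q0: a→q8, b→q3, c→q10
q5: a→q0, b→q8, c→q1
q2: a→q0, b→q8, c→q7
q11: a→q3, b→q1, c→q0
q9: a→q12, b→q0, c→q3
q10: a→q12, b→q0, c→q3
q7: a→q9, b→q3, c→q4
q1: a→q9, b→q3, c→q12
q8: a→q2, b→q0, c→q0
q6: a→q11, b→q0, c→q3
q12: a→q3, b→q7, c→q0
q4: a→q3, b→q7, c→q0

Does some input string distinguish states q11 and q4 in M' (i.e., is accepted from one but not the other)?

Reachable states from the start: {q0,q1,q2,q3,q4,q6,q7,q8,q9,q10,q11,q12}. Unreachable: {q5} — drop them.
Initial partition by acceptance: {q0,q1,q2,q3,q6,q7,q8,q9,q10} | {q4,q11,q12}.
Split {q0,q1,q2,q3,q6,q7,q8,q9,q10} by δ(·,a) → {q0,q1,q2,q3,q7,q8} and {q6,q9,q10}.
On input a, block {q0,q1,q2,q3,q7,q8} splits into {q0,q2,q3,q8} and {q1,q7}.
Refine {q0,q2,q3,q8} on symbol b: members go to different blocks, giving {q0,q2,q8} and {q3}.
Split {q0,q2,q8} by δ(·,b) → {q2,q8} and {q0}.
Refine {q2,q8} on symbol a: members go to different blocks, giving {q2} and {q8}.
No further refinement is possible. Final partition (7 blocks): {q2} | {q4,q11,q12} | {q6,q9,q10} | {q1,q7} | {q3} | {q0} | {q8}.
q11 and q4 lie in the same block of the stable partition, so they are equivalent — no string distinguishes them.

No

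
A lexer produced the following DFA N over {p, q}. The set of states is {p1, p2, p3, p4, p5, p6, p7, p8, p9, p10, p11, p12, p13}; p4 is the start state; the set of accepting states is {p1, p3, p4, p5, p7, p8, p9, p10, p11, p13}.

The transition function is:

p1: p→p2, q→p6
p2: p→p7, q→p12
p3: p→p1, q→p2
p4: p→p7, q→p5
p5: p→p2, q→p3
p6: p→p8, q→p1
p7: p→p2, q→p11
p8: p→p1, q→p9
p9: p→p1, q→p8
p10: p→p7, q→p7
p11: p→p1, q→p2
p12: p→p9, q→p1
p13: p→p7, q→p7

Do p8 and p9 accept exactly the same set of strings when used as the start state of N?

Yes

Reachable states from the start: {p1,p2,p3,p4,p5,p6,p7,p8,p9,p11,p12}. Unreachable: {p10,p13} — drop them.
Initial partition by acceptance: {p1,p3,p4,p5,p7,p8,p9,p11} | {p2,p6,p12}.
Split {p1,p3,p4,p5,p7,p8,p9,p11} by δ(·,p) → {p3,p4,p8,p9,p11} and {p1,p5,p7}.
Refine {p3,p4,p8,p9,p11} on symbol q: members go to different blocks, giving {p3,p11} and {p8,p9} and {p4}.
Refine {p2,p6,p12} on symbol p: members go to different blocks, giving {p6,p12} and {p2}.
Refine {p1,p5,p7} on symbol q: members go to different blocks, giving {p5,p7} and {p1}.
The partition is now stable with 7 blocks: {p3,p11} | {p6,p12} | {p5,p7} | {p8,p9} | {p4} | {p2} | {p1}.
p8 and p9 lie in the same block of the stable partition, so they are equivalent — no string distinguishes them.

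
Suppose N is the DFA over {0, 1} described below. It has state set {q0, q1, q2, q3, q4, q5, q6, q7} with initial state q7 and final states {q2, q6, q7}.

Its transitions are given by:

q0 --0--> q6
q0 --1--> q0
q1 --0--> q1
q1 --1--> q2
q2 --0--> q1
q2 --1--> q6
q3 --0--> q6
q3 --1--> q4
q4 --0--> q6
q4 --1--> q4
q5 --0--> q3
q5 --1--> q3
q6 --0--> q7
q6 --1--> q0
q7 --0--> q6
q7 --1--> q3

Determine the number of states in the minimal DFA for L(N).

2

States {q1,q2,q5} cannot be reached from the start state, so discard them.
P0 = {q6,q7} | {q0,q3,q4}.
No further refinement is possible. Final partition (2 blocks): {q6,q7} | {q0,q3,q4}.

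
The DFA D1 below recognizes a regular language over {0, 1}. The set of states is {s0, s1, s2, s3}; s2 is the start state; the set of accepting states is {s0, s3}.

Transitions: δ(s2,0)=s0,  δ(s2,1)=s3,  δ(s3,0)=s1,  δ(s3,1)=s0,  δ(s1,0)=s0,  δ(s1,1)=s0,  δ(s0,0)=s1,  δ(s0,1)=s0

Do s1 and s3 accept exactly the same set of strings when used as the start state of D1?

Every state is reachable, so we keep all 4.
Initial partition by acceptance: {s0,s3} | {s1,s2}.
No further refinement is possible. Final partition (2 blocks): {s0,s3} | {s1,s2}.
s1 and s3 end up in different blocks, so they are distinguishable. For instance, the string 'ε' is accepted from only s3.

No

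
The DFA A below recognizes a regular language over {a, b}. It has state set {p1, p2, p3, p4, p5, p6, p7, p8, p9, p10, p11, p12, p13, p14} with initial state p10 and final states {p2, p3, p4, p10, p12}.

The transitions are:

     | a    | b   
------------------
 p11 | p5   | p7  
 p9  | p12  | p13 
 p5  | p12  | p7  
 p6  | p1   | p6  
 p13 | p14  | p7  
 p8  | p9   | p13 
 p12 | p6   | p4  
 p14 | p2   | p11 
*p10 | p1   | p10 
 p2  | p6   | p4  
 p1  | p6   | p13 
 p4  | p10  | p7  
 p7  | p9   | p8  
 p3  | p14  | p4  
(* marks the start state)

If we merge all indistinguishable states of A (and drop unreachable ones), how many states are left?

7

First remove the unreachable states {p3}; 13 states remain.
Initial partition by acceptance: {p2,p4,p10,p12} | {p1,p5,p6,p7,p8,p9,p11,p13,p14}.
On input a, block {p2,p4,p10,p12} splits into {p2,p10,p12} and {p4}.
Refine {p2,p10,p12} on symbol b: members go to different blocks, giving {p2,p12} and {p10}.
Split {p1,p5,p6,p7,p8,p9,p11,p13,p14} by δ(·,a) → {p1,p6,p7,p8,p11,p13} and {p5,p9,p14}.
Refine {p1,p6,p7,p8,p11,p13} on symbol a: members go to different blocks, giving {p7,p8,p11,p13} and {p1,p6}.
Refine {p1,p6} on symbol b: members go to different blocks, giving {p1} and {p6}.
The partition is now stable with 7 blocks: {p2,p12} | {p7,p8,p11,p13} | {p4} | {p10} | {p5,p9,p14} | {p1} | {p6}.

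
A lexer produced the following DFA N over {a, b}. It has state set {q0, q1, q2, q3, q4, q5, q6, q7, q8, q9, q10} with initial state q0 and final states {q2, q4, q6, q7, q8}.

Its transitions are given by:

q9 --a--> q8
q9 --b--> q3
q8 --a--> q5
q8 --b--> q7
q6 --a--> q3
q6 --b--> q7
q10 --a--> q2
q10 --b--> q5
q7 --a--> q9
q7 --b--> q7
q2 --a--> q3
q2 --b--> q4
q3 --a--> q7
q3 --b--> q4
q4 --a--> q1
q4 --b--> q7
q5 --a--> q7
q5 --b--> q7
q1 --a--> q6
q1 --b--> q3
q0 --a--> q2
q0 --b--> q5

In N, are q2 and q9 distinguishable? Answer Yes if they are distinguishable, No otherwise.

Yes

First remove the unreachable states {q10}; 10 states remain.
P0 = {q2,q4,q6,q7,q8} | {q0,q1,q3,q5,q9}.
Split {q0,q1,q3,q5,q9} by δ(·,b) → {q0,q1,q9} and {q3,q5}.
Split {q2,q4,q6,q7,q8} by δ(·,a) → {q2,q6,q8} and {q4,q7}.
No further refinement is possible. Final partition (4 blocks): {q2,q6,q8} | {q0,q1,q9} | {q3,q5} | {q4,q7}.
q2 and q9 end up in different blocks, so they are distinguishable. For instance, the string 'ε' is accepted from only q2.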